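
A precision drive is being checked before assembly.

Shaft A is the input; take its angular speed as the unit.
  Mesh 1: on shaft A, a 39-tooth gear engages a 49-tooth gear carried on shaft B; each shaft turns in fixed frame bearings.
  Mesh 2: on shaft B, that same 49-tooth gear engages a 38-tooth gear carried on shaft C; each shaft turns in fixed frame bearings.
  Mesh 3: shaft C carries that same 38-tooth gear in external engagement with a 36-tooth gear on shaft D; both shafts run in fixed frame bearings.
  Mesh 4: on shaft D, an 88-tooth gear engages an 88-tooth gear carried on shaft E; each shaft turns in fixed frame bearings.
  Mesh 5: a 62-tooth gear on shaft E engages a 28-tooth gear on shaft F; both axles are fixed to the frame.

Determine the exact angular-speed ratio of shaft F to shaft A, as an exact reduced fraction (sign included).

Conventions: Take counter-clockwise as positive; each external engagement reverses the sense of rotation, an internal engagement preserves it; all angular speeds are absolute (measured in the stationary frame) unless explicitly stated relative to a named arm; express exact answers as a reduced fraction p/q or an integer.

class = fixed-axis compound train [5 meshes; 5 ratios multiply, 5 sense flips]
mesh 1 [39T→49T]: running ratio 39/49, sense −
mesh 2 [49T→38T]: running ratio 39/38, sense +
mesh 3 [38T→36T]: running ratio 13/12, sense −
mesh 4 [88T→88T]: running ratio 13/12, sense +
mesh 5 [62T→28T]: running ratio 403/168, sense −
ω_out/ω_in = -403/168

-403/168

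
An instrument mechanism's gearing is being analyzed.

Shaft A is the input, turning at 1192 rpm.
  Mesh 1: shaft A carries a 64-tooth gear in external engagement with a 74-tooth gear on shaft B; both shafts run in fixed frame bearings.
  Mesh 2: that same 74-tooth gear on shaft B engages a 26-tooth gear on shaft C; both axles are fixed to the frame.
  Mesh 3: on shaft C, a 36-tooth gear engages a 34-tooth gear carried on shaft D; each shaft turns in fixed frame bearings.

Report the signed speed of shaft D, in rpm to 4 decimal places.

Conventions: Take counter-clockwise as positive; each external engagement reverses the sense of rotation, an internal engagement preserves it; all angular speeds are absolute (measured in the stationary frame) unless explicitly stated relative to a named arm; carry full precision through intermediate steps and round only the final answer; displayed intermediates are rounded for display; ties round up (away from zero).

3-mesh fixed-axis compound train (all bearings frame-fixed)
mesh 1 [64T→74T]: ω = 1192.0000×64/74 = 1030.9189 rpm, sense flips to −
mesh 2 [74T→26T]: ω = 1030.9189×74/26 = 2934.1538 rpm, sense flips to +
mesh 3 [36T→34T]: ω = 2934.1538×36/34 = 3106.7511 rpm, sense flips to −
signed output speed = -3106.7511 rpm

-3106.7511 rpm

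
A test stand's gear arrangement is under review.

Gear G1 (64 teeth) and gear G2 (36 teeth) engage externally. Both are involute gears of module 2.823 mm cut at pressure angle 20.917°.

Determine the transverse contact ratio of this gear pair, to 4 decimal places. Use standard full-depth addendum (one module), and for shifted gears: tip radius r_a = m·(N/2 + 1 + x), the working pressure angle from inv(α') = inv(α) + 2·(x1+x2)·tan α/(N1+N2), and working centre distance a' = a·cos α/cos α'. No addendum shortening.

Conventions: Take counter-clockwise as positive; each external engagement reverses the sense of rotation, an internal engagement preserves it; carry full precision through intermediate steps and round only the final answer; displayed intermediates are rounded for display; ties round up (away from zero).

class = single-mesh tooth geometry [involute pair 64T × 36T, m = 2.823]
base radii: r_b1 = 84.382730, r_b2 = 47.465286
tip radii: r_a1 = 93.159000, r_a2 = 53.637000
no profile shift: α' = α, a' = a
action lengths: √(r_a1²−r_b1²) = 39.473462, √(r_a2²−r_b2²) = 24.979480
base pitch p_b = π·m·cos α = 8.284255
CR = (39.473462 + 24.979480 − 141.150000·sin 20.91700°)/8.284255 = 1.697226
contact ratio ≈ 1.6972

1.6972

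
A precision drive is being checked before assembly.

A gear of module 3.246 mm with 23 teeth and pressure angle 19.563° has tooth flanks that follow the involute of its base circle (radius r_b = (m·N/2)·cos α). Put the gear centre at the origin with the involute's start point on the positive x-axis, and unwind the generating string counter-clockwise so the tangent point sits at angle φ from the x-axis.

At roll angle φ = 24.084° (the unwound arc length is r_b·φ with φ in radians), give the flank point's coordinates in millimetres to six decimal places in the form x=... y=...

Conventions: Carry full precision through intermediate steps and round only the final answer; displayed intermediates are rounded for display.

class = single-mesh tooth geometry [base-circle involute, m = 3.246, 23T]
pitch radius r_p = m·N/2 = 3.246·23/2 = 37.329000
base radius r_b = r_p·cos α = 37.329000·cos 19.563° = 35.174142
roll angle φ = 24.084° = 0.42034510 rad
x = r_b·(cos φ + φ·sin φ) = 38.145678
y = r_b·(sin φ − φ·cos φ) = 0.855514

x=38.145678 y=0.855514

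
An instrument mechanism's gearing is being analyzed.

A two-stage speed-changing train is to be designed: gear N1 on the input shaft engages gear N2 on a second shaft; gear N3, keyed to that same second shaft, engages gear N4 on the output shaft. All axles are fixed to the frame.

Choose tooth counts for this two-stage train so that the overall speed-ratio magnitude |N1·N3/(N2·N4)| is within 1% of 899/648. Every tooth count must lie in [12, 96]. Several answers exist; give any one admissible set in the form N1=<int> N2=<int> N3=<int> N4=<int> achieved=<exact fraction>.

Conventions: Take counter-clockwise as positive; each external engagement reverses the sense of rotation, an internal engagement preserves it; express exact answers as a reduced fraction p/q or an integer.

design class (target 899/648): fixed-axis compound train
target = 899/648 in lowest terms: an exact hit needs N1·N3 = k·899 and N2·N4 = k·648 for one integer k, every count in [12, 96]; additionally prefer no 1:1 stage (N1 ≠ N2, N3 ≠ N4)
k = 1: N1·N3 = 899 = 29·31, N2·N4 = 648 = 12·54
achieved = 29·31/(12·54) = 899/648; |achieved − target| = 0 ≤ 899/64800 ✓

N1=29 N2=12 N3=31 N4=54 achieved=899/648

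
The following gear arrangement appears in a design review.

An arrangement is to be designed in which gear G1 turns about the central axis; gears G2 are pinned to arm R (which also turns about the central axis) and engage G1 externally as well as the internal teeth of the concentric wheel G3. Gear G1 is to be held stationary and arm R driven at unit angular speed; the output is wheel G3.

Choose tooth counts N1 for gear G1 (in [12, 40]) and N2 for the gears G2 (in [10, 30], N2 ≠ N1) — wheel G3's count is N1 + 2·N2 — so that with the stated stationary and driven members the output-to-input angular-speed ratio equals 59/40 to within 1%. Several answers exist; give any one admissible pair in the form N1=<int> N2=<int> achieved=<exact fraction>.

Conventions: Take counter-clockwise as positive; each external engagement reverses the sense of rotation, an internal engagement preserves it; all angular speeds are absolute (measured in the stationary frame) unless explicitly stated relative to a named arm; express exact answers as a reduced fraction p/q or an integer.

N1=38 N2=21 achieved=59/40

topology: planetary set — design target 59/40, arm = carrier (Willis)
Willis with ω_sun = 0: ω_ring/ω_arm = (N1+N3)/N3; set equal to 59/40  ⇒  N3/N1 = 1/(59/40 − 1) = 40/19
N3 = N1 + 2·N2  ⇒  N2/N1 = (N3/N1 − 1)/2 = (40/19 − 1)/2 = 21/38
smallest multiple with N1 ≥ 12 and N2 ≥ 10: k = 1  ⇒  N1 = 1·38 = 38, N2 = 1·21 = 21 (N1 ≤ 40, N2 ≤ 30, N2 ≠ N1 ✓), N3 = 38 + 2·21 = 80
check: (N1+N3)/N3 with N1 = 38, N3 = 80 gives 59/40; |achieved − target| = 0 ≤ 59/4000 ✓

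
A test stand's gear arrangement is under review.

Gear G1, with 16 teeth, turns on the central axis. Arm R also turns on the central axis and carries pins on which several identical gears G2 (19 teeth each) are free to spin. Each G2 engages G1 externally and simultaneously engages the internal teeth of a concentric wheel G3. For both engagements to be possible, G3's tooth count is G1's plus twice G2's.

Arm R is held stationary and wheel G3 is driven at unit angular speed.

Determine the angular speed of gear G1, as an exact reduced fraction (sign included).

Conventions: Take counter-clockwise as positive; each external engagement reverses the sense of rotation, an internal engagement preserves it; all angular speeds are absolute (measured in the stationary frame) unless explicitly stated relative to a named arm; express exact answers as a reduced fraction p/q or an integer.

-27/8

class = planetary set [G3 = 16+2·19 = 54; Willis about the carrier]
ring teeth: 16 + 2·19 = 54
16(ω_sun−ω_arm) = −54(ω_ring−ω_arm),  ω_arm = 0, ω_ring = 1
ω_sun = 0 − (54/16)(1−0) = -27/8
exact speed ratio = -27/8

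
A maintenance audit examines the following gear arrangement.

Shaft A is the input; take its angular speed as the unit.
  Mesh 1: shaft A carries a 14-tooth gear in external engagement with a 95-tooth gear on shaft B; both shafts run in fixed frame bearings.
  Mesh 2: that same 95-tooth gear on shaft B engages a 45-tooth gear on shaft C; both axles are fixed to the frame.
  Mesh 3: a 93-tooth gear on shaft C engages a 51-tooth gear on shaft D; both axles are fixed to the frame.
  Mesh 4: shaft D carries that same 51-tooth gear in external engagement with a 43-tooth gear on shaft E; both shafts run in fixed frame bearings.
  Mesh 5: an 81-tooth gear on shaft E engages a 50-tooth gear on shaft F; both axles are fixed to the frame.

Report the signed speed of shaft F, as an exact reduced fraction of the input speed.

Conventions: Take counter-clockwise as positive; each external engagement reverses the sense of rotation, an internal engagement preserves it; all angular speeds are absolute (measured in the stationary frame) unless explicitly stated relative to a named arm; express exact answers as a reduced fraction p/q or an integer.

5-mesh fixed-axis compound train (all bearings frame-fixed)
mesh 1 [14T→95T]: |ω|/ω_in = 1×14/95 = 14/95, sense flips to −
mesh 2 [95T→45T]: |ω|/ω_in = (14/95)×95/45 = 14/45, sense flips to +
mesh 3 [93T→51T]: |ω|/ω_in = (14/45)×93/51 = 434/765, sense flips to −
mesh 4 [51T→43T]: |ω|/ω_in = (434/765)×51/43 = 434/645, sense flips to +
mesh 5 [81T→50T]: |ω|/ω_in = (434/645)×81/50 = 5859/5375, sense flips to −
signed output speed (× input speed) = -5859/5375

-5859/5375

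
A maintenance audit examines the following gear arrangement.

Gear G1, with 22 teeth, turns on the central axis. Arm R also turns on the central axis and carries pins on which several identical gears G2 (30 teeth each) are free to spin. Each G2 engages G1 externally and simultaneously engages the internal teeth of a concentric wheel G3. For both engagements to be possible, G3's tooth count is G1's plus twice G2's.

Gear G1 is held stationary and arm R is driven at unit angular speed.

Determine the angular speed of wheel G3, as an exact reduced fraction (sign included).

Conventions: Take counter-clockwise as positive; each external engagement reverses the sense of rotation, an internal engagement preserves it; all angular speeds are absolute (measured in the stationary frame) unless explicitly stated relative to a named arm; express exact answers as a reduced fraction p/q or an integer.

recognized (axles ride arm R): planetary set, 22/30/82 teeth
ring teeth: 22 + 2·30 = 82
22(ω_sun−ω_arm) = −82(ω_ring−ω_arm),  ω_sun = 0, ω_arm = 1
ω_ring = 1 − (22/82)(0−1) = 52/41
exact speed ratio = 52/41

52/41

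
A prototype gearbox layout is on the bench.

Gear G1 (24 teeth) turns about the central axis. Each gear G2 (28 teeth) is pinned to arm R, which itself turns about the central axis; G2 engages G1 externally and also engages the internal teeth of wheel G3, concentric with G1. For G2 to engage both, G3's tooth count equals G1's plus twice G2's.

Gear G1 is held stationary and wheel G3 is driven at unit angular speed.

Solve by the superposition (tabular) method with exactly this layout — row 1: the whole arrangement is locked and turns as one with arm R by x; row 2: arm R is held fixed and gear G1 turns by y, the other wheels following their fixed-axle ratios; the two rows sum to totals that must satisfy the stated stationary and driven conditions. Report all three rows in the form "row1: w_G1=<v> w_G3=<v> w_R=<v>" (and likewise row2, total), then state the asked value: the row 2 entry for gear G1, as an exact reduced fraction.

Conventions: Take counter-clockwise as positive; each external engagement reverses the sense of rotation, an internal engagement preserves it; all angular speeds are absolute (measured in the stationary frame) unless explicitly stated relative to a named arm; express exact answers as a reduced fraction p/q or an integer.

row1: w_G1=10/13 w_G3=10/13 w_R=10/13
row2: w_G1=-10/13 w_G3=3/13 w_R=0
total: w_G1=0 w_G3=1 w_R=10/13
asked value: -10/13

recognized (axles ride arm R): planetary set, 24/28/80 teeth
row 1 (train locked, turned with arm): all members turn x
row 2: sun turns y, ring = −(24/80)·y, arm 0
boundary: total ω_sun = x + y = 0 and total ω_ring = x − (24/80)·y = 1  ⇒  y = -10/13, x = 10/13
row 2 ring = −(24/80)·(-10/13) = 3/13
totals (row 1 + row 2): sun 10/13 + (-10/13) = 0, ring 10/13 + 3/13 = 1, arm 10/13 + 0 = 10/13
asked cell (row2, sun) = -10/13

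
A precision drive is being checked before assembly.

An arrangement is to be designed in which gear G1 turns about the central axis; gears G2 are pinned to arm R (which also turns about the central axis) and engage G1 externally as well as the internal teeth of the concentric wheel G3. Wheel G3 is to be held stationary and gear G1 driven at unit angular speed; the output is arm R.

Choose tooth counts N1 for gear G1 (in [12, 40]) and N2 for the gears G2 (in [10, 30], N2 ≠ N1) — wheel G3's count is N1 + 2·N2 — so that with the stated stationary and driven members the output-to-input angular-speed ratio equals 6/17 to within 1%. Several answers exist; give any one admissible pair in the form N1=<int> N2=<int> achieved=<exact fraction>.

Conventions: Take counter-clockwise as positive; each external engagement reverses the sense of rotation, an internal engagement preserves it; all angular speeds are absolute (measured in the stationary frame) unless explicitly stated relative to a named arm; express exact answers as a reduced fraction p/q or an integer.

class = planetary set [ratio 6/17 wanted; Willis about the carrier]
Willis with ω_ring = 0: ω_arm/ω_sun = N1/(N1+N3); set equal to 6/17  ⇒  N3/N1 = 1/(6/17) − 1 = 11/6
N3 = N1 + 2·N2  ⇒  N2/N1 = (N3/N1 − 1)/2 = (11/6 − 1)/2 = 5/12
smallest multiple with N1 ≥ 12 and N2 ≥ 10: k = 2  ⇒  N1 = 2·12 = 24, N2 = 2·5 = 10 (N1 ≤ 40, N2 ≤ 30, N2 ≠ N1 ✓), N3 = 24 + 2·10 = 44
check: N1/(N1+N3) with N1 = 24, N3 = 44 gives 6/17; |achieved − target| = 0 ≤ 3/850 ✓

N1=24 N2=10 achieved=6/17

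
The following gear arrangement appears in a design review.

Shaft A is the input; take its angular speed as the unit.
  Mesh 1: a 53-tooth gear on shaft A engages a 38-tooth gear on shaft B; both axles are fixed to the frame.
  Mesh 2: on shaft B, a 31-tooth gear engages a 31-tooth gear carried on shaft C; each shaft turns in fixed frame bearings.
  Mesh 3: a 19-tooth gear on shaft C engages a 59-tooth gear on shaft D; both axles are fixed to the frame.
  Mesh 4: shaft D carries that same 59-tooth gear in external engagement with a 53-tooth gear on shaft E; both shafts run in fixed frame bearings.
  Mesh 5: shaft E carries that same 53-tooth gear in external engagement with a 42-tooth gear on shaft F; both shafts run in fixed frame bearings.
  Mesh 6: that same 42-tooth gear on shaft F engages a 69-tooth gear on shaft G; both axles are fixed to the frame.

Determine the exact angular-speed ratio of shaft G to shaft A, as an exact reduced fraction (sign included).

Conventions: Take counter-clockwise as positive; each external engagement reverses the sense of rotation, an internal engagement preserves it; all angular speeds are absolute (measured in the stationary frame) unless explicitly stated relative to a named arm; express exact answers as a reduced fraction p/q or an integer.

class = fixed-axis compound train [6 meshes; 6 ratios multiply, 6 sense flips]
mesh 1 [53T→38T]: running ratio 53/38, sense −
mesh 2 [31T→31T]: running ratio 53/38, sense +
mesh 3 [19T→59T]: running ratio 53/118, sense −
mesh 4 [59T→53T]: running ratio 1/2, sense +
mesh 5 [53T→42T]: running ratio 53/84, sense −
mesh 6 [42T→69T]: running ratio 53/138, sense +
ω_out/ω_in = 53/138

53/138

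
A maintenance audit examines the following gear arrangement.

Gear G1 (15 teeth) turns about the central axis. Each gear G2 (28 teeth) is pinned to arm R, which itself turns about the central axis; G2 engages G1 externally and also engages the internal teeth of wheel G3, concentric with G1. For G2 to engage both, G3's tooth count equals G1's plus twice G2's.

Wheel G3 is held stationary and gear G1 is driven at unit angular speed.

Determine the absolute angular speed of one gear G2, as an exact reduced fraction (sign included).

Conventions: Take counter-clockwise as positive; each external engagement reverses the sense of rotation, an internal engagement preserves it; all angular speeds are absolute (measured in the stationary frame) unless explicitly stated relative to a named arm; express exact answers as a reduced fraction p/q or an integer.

-15/56

class = planetary set [G3 = 15+2·28 = 71; Willis about the carrier]
ring teeth: 15 + 2·28 = 71
15(ω_sun−ω_arm) = −71(ω_ring−ω_arm),  ω_ring = 0, ω_sun = 1
15(1−ω_arm) = −71(0−ω_arm)  ⇒  86·ω_arm = 15  ⇒  ω_arm = 15/86
sun–planet mesh: 15·(1−15/86) = −28·(ω_p−ω_arm)  ⇒  ω_p−ω_arm = -1065/2408
ω_p = 15/86 − 1065/2408 = -15/56
exact speed ratio = -15/56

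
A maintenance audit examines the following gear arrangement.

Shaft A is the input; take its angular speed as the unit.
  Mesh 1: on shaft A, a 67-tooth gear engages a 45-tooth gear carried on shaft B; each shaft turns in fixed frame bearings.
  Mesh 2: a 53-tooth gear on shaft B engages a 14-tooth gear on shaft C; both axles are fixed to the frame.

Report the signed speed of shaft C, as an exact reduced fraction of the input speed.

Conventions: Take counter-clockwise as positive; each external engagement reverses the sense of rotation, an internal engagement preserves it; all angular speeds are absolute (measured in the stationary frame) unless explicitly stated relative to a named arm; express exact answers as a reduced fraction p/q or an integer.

2-mesh fixed-axis compound train (all bearings frame-fixed)
mesh 1 [67T→45T]: |ω|/ω_in = 1×67/45 = 67/45, sense flips to −
mesh 2 [53T→14T]: |ω|/ω_in = (67/45)×53/14 = 3551/630, sense flips to +
signed output speed (× input speed) = 3551/630

3551/630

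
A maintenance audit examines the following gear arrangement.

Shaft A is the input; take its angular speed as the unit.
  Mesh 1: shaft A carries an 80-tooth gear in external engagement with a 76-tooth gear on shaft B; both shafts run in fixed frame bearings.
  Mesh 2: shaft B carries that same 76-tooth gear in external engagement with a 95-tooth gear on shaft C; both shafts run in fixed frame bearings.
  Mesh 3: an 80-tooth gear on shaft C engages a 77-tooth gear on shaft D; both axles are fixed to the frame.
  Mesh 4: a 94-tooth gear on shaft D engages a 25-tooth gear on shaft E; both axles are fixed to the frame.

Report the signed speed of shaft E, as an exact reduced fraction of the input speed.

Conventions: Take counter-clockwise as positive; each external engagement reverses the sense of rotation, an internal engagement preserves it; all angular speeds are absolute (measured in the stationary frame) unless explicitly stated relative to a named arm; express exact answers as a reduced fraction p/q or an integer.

24064/7315

4-mesh fixed-axis compound train (all bearings frame-fixed)
mesh 1 [80T→76T]: |ω|/ω_in = 1×80/76 = 20/19, sense flips to −
mesh 2 [76T→95T]: |ω|/ω_in = (20/19)×76/95 = 16/19, sense flips to +
mesh 3 [80T→77T]: |ω|/ω_in = (16/19)×80/77 = 1280/1463, sense flips to −
mesh 4 [94T→25T]: |ω|/ω_in = (1280/1463)×94/25 = 24064/7315, sense flips to +
signed output speed (× input speed) = 24064/7315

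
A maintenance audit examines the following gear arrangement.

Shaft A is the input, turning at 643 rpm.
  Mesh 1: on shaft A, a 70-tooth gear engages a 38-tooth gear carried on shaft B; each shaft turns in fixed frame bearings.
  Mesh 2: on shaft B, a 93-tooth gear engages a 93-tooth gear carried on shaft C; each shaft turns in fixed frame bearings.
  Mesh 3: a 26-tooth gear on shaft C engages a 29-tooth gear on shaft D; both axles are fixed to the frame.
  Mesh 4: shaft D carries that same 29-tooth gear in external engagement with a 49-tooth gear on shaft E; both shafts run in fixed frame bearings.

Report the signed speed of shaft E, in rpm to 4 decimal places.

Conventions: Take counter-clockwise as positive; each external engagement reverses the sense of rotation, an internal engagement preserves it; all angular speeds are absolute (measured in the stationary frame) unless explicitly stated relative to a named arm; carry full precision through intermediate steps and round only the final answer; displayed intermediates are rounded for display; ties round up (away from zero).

+628.4962 rpm

class = fixed-axis compound train [4 meshes; 4 ratios multiply, 4 sense flips]
mesh 1 [70T→38T]: ω = 643.0000×70/38 = 1184.4737 rpm, sense flips to −
mesh 2 [93T→93T]: ω = 1184.4737×93/93 = 1184.4737 rpm, sense flips to +
mesh 3 [26T→29T]: ω = 1184.4737×26/29 = 1061.9419 rpm, sense flips to −
mesh 4 [29T→49T]: ω = 1061.9419×29/49 = 628.4962 rpm, sense flips to +
signed output speed = +628.4962 rpm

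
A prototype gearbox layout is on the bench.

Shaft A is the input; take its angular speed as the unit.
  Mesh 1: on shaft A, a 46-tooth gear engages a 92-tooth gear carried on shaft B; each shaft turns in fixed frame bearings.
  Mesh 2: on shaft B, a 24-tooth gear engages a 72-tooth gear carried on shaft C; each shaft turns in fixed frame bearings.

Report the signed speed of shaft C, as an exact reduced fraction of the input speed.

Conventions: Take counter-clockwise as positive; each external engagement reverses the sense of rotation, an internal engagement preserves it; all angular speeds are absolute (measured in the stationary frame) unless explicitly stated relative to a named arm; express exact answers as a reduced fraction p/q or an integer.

1/6

2-mesh fixed-axis compound train (all bearings frame-fixed)
mesh 1 [46T→92T]: |ω|/ω_in = 1×46/92 = 1/2, sense flips to −
mesh 2 [24T→72T]: |ω|/ω_in = (1/2)×24/72 = 1/6, sense flips to +
signed output speed (× input speed) = 1/6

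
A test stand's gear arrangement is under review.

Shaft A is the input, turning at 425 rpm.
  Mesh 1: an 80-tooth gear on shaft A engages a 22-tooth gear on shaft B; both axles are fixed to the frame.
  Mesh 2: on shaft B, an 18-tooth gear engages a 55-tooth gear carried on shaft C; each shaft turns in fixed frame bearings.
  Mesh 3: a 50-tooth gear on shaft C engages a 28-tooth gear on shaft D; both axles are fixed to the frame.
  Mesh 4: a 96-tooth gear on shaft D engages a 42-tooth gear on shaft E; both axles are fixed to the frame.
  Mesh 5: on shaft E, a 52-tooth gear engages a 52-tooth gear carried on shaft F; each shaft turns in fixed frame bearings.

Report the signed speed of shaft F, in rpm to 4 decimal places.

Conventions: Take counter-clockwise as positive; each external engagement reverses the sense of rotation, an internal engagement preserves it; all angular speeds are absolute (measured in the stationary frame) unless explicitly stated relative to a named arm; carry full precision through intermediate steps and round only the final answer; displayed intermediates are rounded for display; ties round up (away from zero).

class = fixed-axis compound train [5 meshes; 5 ratios multiply, 5 sense flips]
mesh 1 [80T→22T]: ω = 425.0000×80/22 = 1545.4545 rpm, sense flips to −
mesh 2 [18T→55T]: ω = 1545.4545×18/55 = 505.7851 rpm, sense flips to +
mesh 3 [50T→28T]: ω = 505.7851×50/28 = 903.1877 rpm, sense flips to −
mesh 4 [96T→42T]: ω = 903.1877×96/42 = 2064.4291 rpm, sense flips to +
mesh 5 [52T→52T]: ω = 2064.4291×52/52 = 2064.4291 rpm, sense flips to −
signed output speed = -2064.4291 rpm

-2064.4291 rpm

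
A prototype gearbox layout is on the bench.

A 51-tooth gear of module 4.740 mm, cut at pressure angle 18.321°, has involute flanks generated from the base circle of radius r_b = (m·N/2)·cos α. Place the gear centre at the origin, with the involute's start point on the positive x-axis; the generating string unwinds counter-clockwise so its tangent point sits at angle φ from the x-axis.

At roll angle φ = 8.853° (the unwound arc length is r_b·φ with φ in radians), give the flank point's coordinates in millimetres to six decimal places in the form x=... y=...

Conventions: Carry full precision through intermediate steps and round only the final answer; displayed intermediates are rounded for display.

x=116.104697 y=0.140758

single-mesh involute tooth geometry (51T wheel at module 4.740)
pitch radius r_p = m·N/2 = 4.740·51/2 = 120.870000
base radius r_b = r_p·cos α = 120.870000·cos 18.321° = 114.743140
roll angle φ = 8.853° = 0.15451400 rad
x = r_b·(cos φ + φ·sin φ) = 116.104697
y = r_b·(sin φ − φ·cos φ) = 0.140758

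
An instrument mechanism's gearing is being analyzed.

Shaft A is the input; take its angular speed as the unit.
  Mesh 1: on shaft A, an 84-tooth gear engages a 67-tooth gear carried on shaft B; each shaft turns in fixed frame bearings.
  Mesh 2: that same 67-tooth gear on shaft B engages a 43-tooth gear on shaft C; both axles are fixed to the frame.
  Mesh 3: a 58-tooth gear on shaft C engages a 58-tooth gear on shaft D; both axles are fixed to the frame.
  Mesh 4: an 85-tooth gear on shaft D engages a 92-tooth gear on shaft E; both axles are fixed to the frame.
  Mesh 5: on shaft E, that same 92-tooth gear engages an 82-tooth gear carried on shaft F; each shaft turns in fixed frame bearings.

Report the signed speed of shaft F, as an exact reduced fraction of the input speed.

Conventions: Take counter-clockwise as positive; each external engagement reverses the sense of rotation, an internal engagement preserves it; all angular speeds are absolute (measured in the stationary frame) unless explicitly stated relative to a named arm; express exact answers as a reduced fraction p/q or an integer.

-3570/1763

5-mesh fixed-axis compound train (all bearings frame-fixed)
mesh 1 [84T→67T]: |ω|/ω_in = 1×84/67 = 84/67, sense flips to −
mesh 2 [67T→43T]: |ω|/ω_in = (84/67)×67/43 = 84/43, sense flips to +
mesh 3 [58T→58T]: |ω|/ω_in = (84/43)×58/58 = 84/43, sense flips to −
mesh 4 [85T→92T]: |ω|/ω_in = (84/43)×85/92 = 1785/989, sense flips to +
mesh 5 [92T→82T]: |ω|/ω_in = (1785/989)×92/82 = 3570/1763, sense flips to −
signed output speed (× input speed) = -3570/1763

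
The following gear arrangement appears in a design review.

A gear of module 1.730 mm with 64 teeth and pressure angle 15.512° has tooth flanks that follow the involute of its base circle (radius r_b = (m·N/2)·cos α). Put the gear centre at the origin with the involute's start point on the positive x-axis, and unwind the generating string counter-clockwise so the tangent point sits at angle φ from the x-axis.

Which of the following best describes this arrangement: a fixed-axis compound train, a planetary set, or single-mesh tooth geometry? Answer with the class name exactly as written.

class = single-mesh tooth geometry [base-circle involute, m = 1.730, 64T]
classification: single-mesh tooth geometry

single-mesh tooth geometry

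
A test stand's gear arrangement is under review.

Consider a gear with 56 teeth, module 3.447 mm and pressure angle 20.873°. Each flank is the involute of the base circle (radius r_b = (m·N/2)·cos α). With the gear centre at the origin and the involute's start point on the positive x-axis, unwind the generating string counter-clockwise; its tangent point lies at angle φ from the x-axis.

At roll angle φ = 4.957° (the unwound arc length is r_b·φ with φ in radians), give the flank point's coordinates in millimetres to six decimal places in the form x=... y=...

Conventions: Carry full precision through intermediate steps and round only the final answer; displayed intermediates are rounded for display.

x=90.518769 y=0.019452

single-mesh involute tooth geometry (56T wheel at module 3.447)
pitch radius r_p = m·N/2 = 3.447·56/2 = 96.516000
base radius r_b = r_p·cos α = 96.516000·cos 20.873° = 90.181894
roll angle φ = 4.957° = 0.08651597 rad
x = r_b·(cos φ + φ·sin φ) = 90.518769
y = r_b·(sin φ − φ·cos φ) = 0.019452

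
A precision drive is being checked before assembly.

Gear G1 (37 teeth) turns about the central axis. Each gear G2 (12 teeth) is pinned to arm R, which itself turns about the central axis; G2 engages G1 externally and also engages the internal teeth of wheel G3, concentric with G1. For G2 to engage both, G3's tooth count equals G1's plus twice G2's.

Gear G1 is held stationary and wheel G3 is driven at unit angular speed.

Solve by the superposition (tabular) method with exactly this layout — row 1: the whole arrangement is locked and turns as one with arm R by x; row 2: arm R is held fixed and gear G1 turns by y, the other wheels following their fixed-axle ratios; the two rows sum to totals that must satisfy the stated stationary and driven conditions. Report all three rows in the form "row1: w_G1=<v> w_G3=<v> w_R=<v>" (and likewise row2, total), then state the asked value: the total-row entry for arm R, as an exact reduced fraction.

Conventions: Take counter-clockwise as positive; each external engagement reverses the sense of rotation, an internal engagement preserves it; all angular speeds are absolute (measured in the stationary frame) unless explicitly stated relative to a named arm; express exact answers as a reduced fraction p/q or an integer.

row1: w_G1=61/98 w_G3=61/98 w_R=61/98
row2: w_G1=-61/98 w_G3=37/98 w_R=0
total: w_G1=0 w_G3=1 w_R=61/98
asked value: 61/98

topology: planetary set — G1 37T / G2 12T / G3 61T, arm = carrier (Willis)
row 1 (train locked, turned with arm): all members turn x
superposition row 2 [arm held]: sun y, ring −(37/61)·y, arm 0
boundary: total ω_sun = x + y = 0 and total ω_ring = x − (37/61)·y = 1  ⇒  y = -61/98, x = 61/98
row 2 ring = −(37/61)·(-61/98) = 37/98
totals (row 1 + row 2): sun 61/98 + (-61/98) = 0, ring 61/98 + 37/98 = 1, arm 61/98 + 0 = 61/98
asked cell (total, arm) = 61/98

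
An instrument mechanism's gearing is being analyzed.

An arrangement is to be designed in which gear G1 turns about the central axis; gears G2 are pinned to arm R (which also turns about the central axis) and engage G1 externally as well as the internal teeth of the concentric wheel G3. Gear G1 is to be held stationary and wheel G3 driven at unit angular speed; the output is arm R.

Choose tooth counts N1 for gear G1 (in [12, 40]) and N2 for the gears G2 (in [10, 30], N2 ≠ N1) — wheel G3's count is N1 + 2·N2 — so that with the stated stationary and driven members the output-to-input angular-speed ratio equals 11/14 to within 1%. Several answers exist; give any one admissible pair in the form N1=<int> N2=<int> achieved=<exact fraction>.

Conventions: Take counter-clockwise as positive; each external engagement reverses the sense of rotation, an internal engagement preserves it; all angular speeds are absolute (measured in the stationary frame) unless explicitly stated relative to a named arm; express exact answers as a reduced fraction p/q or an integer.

topology: planetary set — design target 11/14, arm = carrier (Willis)
Willis with ω_sun = 0: ω_arm/ω_ring = N3/(N1+N3); set equal to 11/14  ⇒  N3/N1 = (11/14)/(1 − 11/14) = 11/3
N3 = N1 + 2·N2  ⇒  N2/N1 = (N3/N1 − 1)/2 = (11/3 − 1)/2 = 4/3
smallest multiple with N1 ≥ 12 and N2 ≥ 10: k = 4  ⇒  N1 = 4·3 = 12, N2 = 4·4 = 16 (N1 ≤ 40, N2 ≤ 30, N2 ≠ N1 ✓), N3 = 12 + 2·16 = 44
check: N3/(N1+N3) with N1 = 12, N3 = 44 gives 11/14; |achieved − target| = 0 ≤ 11/1400 ✓

N1=12 N2=16 achieved=11/14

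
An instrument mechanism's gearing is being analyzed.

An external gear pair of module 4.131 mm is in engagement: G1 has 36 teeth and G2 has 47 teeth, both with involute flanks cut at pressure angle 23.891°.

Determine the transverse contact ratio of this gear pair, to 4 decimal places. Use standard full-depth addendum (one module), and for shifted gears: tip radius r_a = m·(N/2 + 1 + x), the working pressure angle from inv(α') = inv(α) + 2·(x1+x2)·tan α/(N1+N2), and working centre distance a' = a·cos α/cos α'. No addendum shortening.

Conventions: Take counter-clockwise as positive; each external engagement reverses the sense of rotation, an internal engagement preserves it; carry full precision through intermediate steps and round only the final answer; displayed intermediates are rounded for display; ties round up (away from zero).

topology: single-mesh involute geometry — m = 4.131, 36T/47T pair
base radii: r_b1 = 67.986827, r_b2 = 88.760580
tip radii: r_a1 = 78.489000, r_a2 = 101.209500
no profile shift: α' = α, a' = a
action lengths: √(r_a1²−r_b1²) = 39.221353, √(r_a2²−r_b2²) = 48.630468
base pitch p_b = π·m·cos α = 11.865940
CR = (39.221353 + 48.630468 − 171.436500·sin 23.89100°)/11.865940 = 1.552375
contact ratio ≈ 1.5524

1.5524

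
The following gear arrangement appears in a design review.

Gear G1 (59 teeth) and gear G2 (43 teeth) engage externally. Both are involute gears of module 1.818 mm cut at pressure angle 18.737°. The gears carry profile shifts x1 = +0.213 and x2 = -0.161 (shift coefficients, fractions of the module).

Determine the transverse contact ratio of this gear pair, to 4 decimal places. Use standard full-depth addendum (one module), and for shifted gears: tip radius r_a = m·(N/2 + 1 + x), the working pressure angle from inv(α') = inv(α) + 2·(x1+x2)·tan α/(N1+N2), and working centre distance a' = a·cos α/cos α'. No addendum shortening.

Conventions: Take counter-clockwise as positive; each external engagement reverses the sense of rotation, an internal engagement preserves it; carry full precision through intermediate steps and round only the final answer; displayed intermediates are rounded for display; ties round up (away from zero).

recognized (one external pair, fixed centres): single-mesh tooth geometry, m = 1.818, N1 = 59, N2 = 43
base radii: r_b1 = 50.788720, r_b2 = 37.015508
tip radii: r_a1 = 55.836234, r_a2 = 40.612302
inv(α') = inv(18.737°) + 2·(+0.213-0.161)·tan α/(59+43) = 0.01252475  ⇒  α' = 18.90755°
a' = a·cos α / cos α' = 92.7180·cos 18.737°/cos 18.90755° = 92.812122
action lengths: √(r_a1²−r_b1²) = 23.198943, √(r_a2²−r_b2²) = 16.709616
base pitch p_b = π·m·cos α = 5.408728
CR = (23.198943 + 16.709616 − 92.812122·sin 18.90755°)/5.408728 = 1.818085
contact ratio ≈ 1.8181

1.8181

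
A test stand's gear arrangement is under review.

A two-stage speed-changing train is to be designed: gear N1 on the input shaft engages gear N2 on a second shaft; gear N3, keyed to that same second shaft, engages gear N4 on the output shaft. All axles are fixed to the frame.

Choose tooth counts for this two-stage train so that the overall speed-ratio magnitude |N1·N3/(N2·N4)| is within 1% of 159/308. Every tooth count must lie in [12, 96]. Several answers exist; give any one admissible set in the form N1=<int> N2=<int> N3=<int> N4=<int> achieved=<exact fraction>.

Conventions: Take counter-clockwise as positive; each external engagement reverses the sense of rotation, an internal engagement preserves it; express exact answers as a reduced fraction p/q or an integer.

N1=12 N2=14 N3=53 N4=88 achieved=159/308

design class (target 159/308): fixed-axis compound train
target = 159/308 in lowest terms: an exact hit needs N1·N3 = k·159 and N2·N4 = k·308 for one integer k, every count in [12, 96]; additionally prefer no 1:1 stage (N1 ≠ N2, N3 ≠ N4)
k = 1…3: no 1:1-free in-range split of k·159 and k·308 into factor pairs; take k = 4
k = 4: N1·N3 = 636 = 12·53, N2·N4 = 1232 = 14·88
achieved = 12·53/(14·88) = 159/308; |achieved − target| = 0 ≤ 159/30800 ✓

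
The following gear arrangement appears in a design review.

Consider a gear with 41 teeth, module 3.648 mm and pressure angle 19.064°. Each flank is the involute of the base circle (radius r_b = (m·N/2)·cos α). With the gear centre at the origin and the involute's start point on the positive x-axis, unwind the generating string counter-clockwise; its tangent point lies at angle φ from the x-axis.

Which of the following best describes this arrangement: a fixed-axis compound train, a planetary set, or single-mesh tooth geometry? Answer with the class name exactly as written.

recognized (one wheel, involute flank): single-mesh tooth geometry, m = 3.648, N = 41
classification: single-mesh tooth geometry

single-mesh tooth geometry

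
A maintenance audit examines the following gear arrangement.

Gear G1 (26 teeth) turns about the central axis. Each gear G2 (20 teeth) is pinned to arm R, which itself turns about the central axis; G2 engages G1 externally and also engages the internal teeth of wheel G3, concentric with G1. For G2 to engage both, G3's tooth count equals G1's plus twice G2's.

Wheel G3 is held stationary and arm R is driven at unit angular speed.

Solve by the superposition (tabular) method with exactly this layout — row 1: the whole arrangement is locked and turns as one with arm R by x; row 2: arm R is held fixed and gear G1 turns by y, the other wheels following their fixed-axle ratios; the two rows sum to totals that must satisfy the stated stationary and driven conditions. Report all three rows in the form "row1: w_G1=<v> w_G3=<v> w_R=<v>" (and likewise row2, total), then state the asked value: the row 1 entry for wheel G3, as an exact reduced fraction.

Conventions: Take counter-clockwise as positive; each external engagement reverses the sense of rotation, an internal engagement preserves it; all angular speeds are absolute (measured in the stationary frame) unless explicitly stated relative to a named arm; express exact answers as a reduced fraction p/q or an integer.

planetary set (26T centre, 20T on arm, 66T internal) — Willis relation
superposition row 1 [locked train]: every member turns x
row 2 — arm fixed, fixed-axis ratios: sun y, ring −(26/66)·y, arm 0
boundary: total ω_ring = x − (26/66)·y = 0 and total ω_arm = x = 1  ⇒  y = 33/13, x = 1
row 2 ring = −(26/66)·33/13 = -1
totals (row 1 + row 2): sun 1 + 33/13 = 46/13, ring 1 + (-1) = 0, arm 1 + 0 = 1
asked cell (row1, ring) = 1

row1: w_G1=1 w_G3=1 w_R=1
row2: w_G1=33/13 w_G3=-1 w_R=0
total: w_G1=46/13 w_G3=0 w_R=1
asked value: 1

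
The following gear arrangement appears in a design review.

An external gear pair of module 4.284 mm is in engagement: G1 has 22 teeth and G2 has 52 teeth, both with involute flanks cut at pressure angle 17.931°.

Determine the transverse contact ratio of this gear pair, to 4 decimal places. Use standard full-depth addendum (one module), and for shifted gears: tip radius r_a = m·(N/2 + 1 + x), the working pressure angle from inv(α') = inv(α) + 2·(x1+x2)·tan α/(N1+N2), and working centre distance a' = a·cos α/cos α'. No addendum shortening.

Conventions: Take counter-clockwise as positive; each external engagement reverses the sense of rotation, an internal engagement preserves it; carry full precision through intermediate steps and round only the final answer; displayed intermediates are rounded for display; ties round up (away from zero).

1.7731

class = single-mesh tooth geometry [involute pair 22T × 52T, m = 4.284]
base radii: r_b1 = 44.835092, r_b2 = 105.973853
tip radii: r_a1 = 51.408000, r_a2 = 115.668000
no profile shift: α' = α, a' = a
action lengths: √(r_a1²−r_b1²) = 25.151482, √(r_a2²−r_b2²) = 46.353303
base pitch p_b = π·m·cos α = 12.804872
CR = (25.151482 + 46.353303 − 158.508000·sin 17.93100°)/12.804872 = 1.773130
contact ratio ≈ 1.7731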